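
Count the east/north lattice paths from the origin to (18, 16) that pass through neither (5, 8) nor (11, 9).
Number of paths = 1396549968

Inclusion–exclusion. Total paths: C(34, 18) = 2203961430. Through P₁: C(13, 5)·C(21, 13) = 261891630. Through P₂: C(20, 11)·C(14, 7) = 576438720. Since P₁ is strictly southwest of P₂, a monotone path through both must visit P₁ then P₂; paths through both = C(13, 5)·C(7, 6)·C(14, 7) = 30918888. Avoid both = 2203961430 − 261891630 − 576438720 + 30918888 = 1396549968.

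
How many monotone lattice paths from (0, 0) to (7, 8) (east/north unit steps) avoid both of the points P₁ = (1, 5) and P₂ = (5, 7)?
Number of paths = 3825

Inclusion–exclusion. Total paths: C(15, 7) = 6435. Through P₁: C(6, 1)·C(9, 6) = 504. Through P₂: C(12, 5)·C(3, 2) = 2376. Since P₁ is strictly southwest of P₂, a monotone path through both must visit P₁ then P₂; paths through both = C(6, 1)·C(6, 4)·C(3, 2) = 270. Avoid both = 6435 − 504 − 2376 + 270 = 3825.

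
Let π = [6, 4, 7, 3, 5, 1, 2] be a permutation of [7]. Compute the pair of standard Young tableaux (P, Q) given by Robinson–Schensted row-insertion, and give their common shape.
P = [1, 2] / [3, 5] / [4, 7] / [6];  Q = [1, 3] / [2, 5] / [4, 7] / [6];  common shape = (2, 2, 2, 1)

Row-insert the values π_1, π_2, … into P one at a time, bumping the leftmost entry strictly greater than the inserted value down to the next row. The recording tableau Q records, in position (i, j), the step at which that cell was added to P.
  Insert 6 (step 1): P = [6];  Q = [1]
  Insert 4 (step 2): P = [4] / [6];  Q = [1] / [2]
  Insert 7 (step 3): P = [4, 7] / [6];  Q = [1, 3] / [2]
  Insert 3 (step 4): P = [3, 7] / [4] / [6];  Q = [1, 3] / [2] / [4]
  Insert 5 (step 5): P = [3, 5] / [4, 7] / [6];  Q = [1, 3] / [2, 5] / [4]
  Insert 1 (step 6): P = [1, 5] / [3, 7] / [4] / [6];  Q = [1, 3] / [2, 5] / [4] / [6]
  Insert 2 (step 7): P = [1, 2] / [3, 5] / [4, 7] / [6];  Q = [1, 3] / [2, 5] / [4, 7] / [6]
Final shape: (2, 2, 2, 1).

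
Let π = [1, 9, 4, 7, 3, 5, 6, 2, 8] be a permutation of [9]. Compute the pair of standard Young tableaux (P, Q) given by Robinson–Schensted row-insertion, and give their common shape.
P = [1, 2, 5, 6, 8] / [3, 7] / [4] / [9];  Q = [1, 2, 4, 7, 9] / [3, 6] / [5] / [8];  common shape = (5, 2, 1, 1)

Row-insert the values π_1, π_2, … into P one at a time, bumping the leftmost entry strictly greater than the inserted value down to the next row. The recording tableau Q records, in position (i, j), the step at which that cell was added to P.
  Insert 1 (step 1): P = [1];  Q = [1]
  Insert 9 (step 2): P = [1, 9];  Q = [1, 2]
  Insert 4 (step 3): P = [1, 4] / [9];  Q = [1, 2] / [3]
  Insert 7 (step 4): P = [1, 4, 7] / [9];  Q = [1, 2, 4] / [3]
  Insert 3 (step 5): P = [1, 3, 7] / [4] / [9];  Q = [1, 2, 4] / [3] / [5]
  Insert 5 (step 6): P = [1, 3, 5] / [4, 7] / [9];  Q = [1, 2, 4] / [3, 6] / [5]
  Insert 6 (step 7): P = [1, 3, 5, 6] / [4, 7] / [9];  Q = [1, 2, 4, 7] / [3, 6] / [5]
  Insert 2 (step 8): P = [1, 2, 5, 6] / [3, 7] / [4] / [9];  Q = [1, 2, 4, 7] / [3, 6] / [5] / [8]
  Insert 8 (step 9): P = [1, 2, 5, 6, 8] / [3, 7] / [4] / [9];  Q = [1, 2, 4, 7, 9] / [3, 6] / [5] / [8]
Final shape: (5, 2, 1, 1).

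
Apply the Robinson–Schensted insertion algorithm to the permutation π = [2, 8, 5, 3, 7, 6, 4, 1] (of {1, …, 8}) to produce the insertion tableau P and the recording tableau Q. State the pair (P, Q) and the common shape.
P = [1, 3, 4] / [2, 6] / [5] / [7] / [8];  Q = [1, 2, 5] / [3, 6] / [4] / [7] / [8];  common shape = (3, 2, 1, 1, 1)

Row-insert the values π_1, π_2, … into P one at a time, bumping the leftmost entry strictly greater than the inserted value down to the next row. The recording tableau Q records, in position (i, j), the step at which that cell was added to P.
  Insert 2 (step 1): P = [2];  Q = [1]
  Insert 8 (step 2): P = [2, 8];  Q = [1, 2]
  Insert 5 (step 3): P = [2, 5] / [8];  Q = [1, 2] / [3]
  Insert 3 (step 4): P = [2, 3] / [5] / [8];  Q = [1, 2] / [3] / [4]
  Insert 7 (step 5): P = [2, 3, 7] / [5] / [8];  Q = [1, 2, 5] / [3] / [4]
  Insert 6 (step 6): P = [2, 3, 6] / [5, 7] / [8];  Q = [1, 2, 5] / [3, 6] / [4]
  Insert 4 (step 7): P = [2, 3, 4] / [5, 6] / [7] / [8];  Q = [1, 2, 5] / [3, 6] / [4] / [7]
  Insert 1 (step 8): P = [1, 3, 4] / [2, 6] / [5] / [7] / [8];  Q = [1, 2, 5] / [3, 6] / [4] / [7] / [8]
Final shape: (3, 2, 1, 1, 1).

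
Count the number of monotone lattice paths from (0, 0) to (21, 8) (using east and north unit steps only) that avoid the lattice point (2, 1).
Number of paths = 2318745

Total paths from (0, 0) to (21, 8): C(29, 21) = 4292145. Paths through (2, 1): (paths (0, 0) → (2, 1)) × (paths (2, 1) → (21, 8)) = C(3, 2) · C(26, 19) = 3 · 657800 = 1973400. Avoidance count = 4292145 − 1973400 = 2318745.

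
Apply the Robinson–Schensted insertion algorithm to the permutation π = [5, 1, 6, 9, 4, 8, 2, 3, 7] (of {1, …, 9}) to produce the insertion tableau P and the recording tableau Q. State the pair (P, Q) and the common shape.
P = [1, 2, 3, 7] / [4, 6, 8] / [5, 9];  Q = [1, 3, 4, 9] / [2, 5, 6] / [7, 8];  common shape = (4, 3, 2)

Row-insert the values π_1, π_2, … into P one at a time, bumping the leftmost entry strictly greater than the inserted value down to the next row. The recording tableau Q records, in position (i, j), the step at which that cell was added to P.
  Insert 5 (step 1): P = [5];  Q = [1]
  Insert 1 (step 2): P = [1] / [5];  Q = [1] / [2]
  Insert 6 (step 3): P = [1, 6] / [5];  Q = [1, 3] / [2]
  Insert 9 (step 4): P = [1, 6, 9] / [5];  Q = [1, 3, 4] / [2]
  Insert 4 (step 5): P = [1, 4, 9] / [5, 6];  Q = [1, 3, 4] / [2, 5]
  Insert 8 (step 6): P = [1, 4, 8] / [5, 6, 9];  Q = [1, 3, 4] / [2, 5, 6]
  Insert 2 (step 7): P = [1, 2, 8] / [4, 6, 9] / [5];  Q = [1, 3, 4] / [2, 5, 6] / [7]
  Insert 3 (step 8): P = [1, 2, 3] / [4, 6, 8] / [5, 9];  Q = [1, 3, 4] / [2, 5, 6] / [7, 8]
  Insert 7 (step 9): P = [1, 2, 3, 7] / [4, 6, 8] / [5, 9];  Q = [1, 3, 4, 9] / [2, 5, 6] / [7, 8]
Final shape: (4, 3, 2).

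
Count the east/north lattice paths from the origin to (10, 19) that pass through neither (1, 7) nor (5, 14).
Number of paths = 15413594

Inclusion–exclusion. Total paths: C(29, 10) = 20030010. Through P₁: C(8, 1)·C(21, 9) = 2351440. Through P₂: C(19, 5)·C(10, 5) = 2930256. Since P₁ is strictly southwest of P₂, a monotone path through both must visit P₁ then P₂; paths through both = C(8, 1)·C(11, 4)·C(10, 5) = 665280. Avoid both = 20030010 − 2351440 − 2930256 + 665280 = 15413594.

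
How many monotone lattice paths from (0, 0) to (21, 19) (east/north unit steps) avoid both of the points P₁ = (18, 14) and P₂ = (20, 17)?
Number of paths = 71308976670

Inclusion–exclusion. Total paths: C(40, 21) = 131282408400. Through P₁: C(32, 18)·C(8, 3) = 26400393600. Through P₂: C(37, 20)·C(3, 1) = 47716106130. Since P₁ is strictly southwest of P₂, a monotone path through both must visit P₁ then P₂; paths through both = C(32, 18)·C(5, 2)·C(3, 1) = 14143068000. Avoid both = 131282408400 − 26400393600 − 47716106130 + 14143068000 = 71308976670.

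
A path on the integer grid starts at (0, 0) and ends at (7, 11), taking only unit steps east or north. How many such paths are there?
Number of paths = 31824

A monotone lattice path from (0, 0) to (7, 11) consists of 7 east steps and 11 north steps in some order, so it is determined by which 7 of the 18 steps are east. The count is C(18, 7) = 31824.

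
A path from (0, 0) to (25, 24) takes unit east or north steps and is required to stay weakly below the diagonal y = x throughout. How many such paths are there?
Number of paths = 4861946401452

By the reflection principle (André's argument), the number of monotone paths to (25, 24) with n ≤ m that never go above y = x is C(49, 25) − C(49, 26) = 63205303218876 − 58343356817424 = 4861946401452.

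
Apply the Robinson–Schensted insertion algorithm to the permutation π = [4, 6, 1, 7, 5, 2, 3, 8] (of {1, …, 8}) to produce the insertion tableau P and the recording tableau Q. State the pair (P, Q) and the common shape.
P = [1, 2, 3, 8] / [4, 5, 7] / [6];  Q = [1, 2, 4, 8] / [3, 5, 7] / [6];  common shape = (4, 3, 1)

Row-insert the values π_1, π_2, … into P one at a time, bumping the leftmost entry strictly greater than the inserted value down to the next row. The recording tableau Q records, in position (i, j), the step at which that cell was added to P.
  Insert 4 (step 1): P = [4];  Q = [1]
  Insert 6 (step 2): P = [4, 6];  Q = [1, 2]
  Insert 1 (step 3): P = [1, 6] / [4];  Q = [1, 2] / [3]
  Insert 7 (step 4): P = [1, 6, 7] / [4];  Q = [1, 2, 4] / [3]
  Insert 5 (step 5): P = [1, 5, 7] / [4, 6];  Q = [1, 2, 4] / [3, 5]
  Insert 2 (step 6): P = [1, 2, 7] / [4, 5] / [6];  Q = [1, 2, 4] / [3, 5] / [6]
  Insert 3 (step 7): P = [1, 2, 3] / [4, 5, 7] / [6];  Q = [1, 2, 4] / [3, 5, 7] / [6]
  Insert 8 (step 8): P = [1, 2, 3, 8] / [4, 5, 7] / [6];  Q = [1, 2, 4, 8] / [3, 5, 7] / [6]
Final shape: (4, 3, 1).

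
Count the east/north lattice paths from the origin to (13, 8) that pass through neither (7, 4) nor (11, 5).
Number of paths = 107010

Inclusion–exclusion. Total paths: C(21, 13) = 203490. Through P₁: C(11, 7)·C(10, 6) = 69300. Through P₂: C(16, 11)·C(5, 2) = 43680. Since P₁ is strictly southwest of P₂, a monotone path through both must visit P₁ then P₂; paths through both = C(11, 7)·C(5, 4)·C(5, 2) = 16500. Avoid both = 203490 − 69300 − 43680 + 16500 = 107010.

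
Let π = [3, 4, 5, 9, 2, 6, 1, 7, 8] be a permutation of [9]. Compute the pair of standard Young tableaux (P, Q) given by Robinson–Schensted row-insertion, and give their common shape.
P = [1, 4, 5, 6, 7, 8] / [2, 9] / [3];  Q = [1, 2, 3, 4, 8, 9] / [5, 6] / [7];  common shape = (6, 2, 1)

Row-insert the values π_1, π_2, … into P one at a time, bumping the leftmost entry strictly greater than the inserted value down to the next row. The recording tableau Q records, in position (i, j), the step at which that cell was added to P.
  Insert 3 (step 1): P = [3];  Q = [1]
  Insert 4 (step 2): P = [3, 4];  Q = [1, 2]
  Insert 5 (step 3): P = [3, 4, 5];  Q = [1, 2, 3]
  Insert 9 (step 4): P = [3, 4, 5, 9];  Q = [1, 2, 3, 4]
  Insert 2 (step 5): P = [2, 4, 5, 9] / [3];  Q = [1, 2, 3, 4] / [5]
  Insert 6 (step 6): P = [2, 4, 5, 6] / [3, 9];  Q = [1, 2, 3, 4] / [5, 6]
  Insert 1 (step 7): P = [1, 4, 5, 6] / [2, 9] / [3];  Q = [1, 2, 3, 4] / [5, 6] / [7]
  Insert 7 (step 8): P = [1, 4, 5, 6, 7] / [2, 9] / [3];  Q = [1, 2, 3, 4, 8] / [5, 6] / [7]
  Insert 8 (step 9): P = [1, 4, 5, 6, 7, 8] / [2, 9] / [3];  Q = [1, 2, 3, 4, 8, 9] / [5, 6] / [7]
Final shape: (6, 2, 1).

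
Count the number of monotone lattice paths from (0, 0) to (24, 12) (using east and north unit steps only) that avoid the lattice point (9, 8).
Number of paths = 1157452140

Total paths from (0, 0) to (24, 12): C(36, 24) = 1251677700. Paths through (9, 8): (paths (0, 0) → (9, 8)) × (paths (9, 8) → (24, 12)) = C(17, 9) · C(19, 15) = 24310 · 3876 = 94225560. Avoidance count = 1251677700 − 94225560 = 1157452140.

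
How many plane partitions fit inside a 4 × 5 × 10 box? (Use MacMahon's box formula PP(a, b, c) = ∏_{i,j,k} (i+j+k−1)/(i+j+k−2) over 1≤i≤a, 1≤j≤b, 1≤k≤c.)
PP(4, 5, 10) = 98561919456

Evaluate the triple product over i = 1..4, j = 1..5, k = 1..10. The factors are (2/1) · (3/2) · (4/3) · (5/4) · (6/5) · (7/6) · (8/7) · (9/8) · … (200 factors total). The numerators and denominators telescope so the product is an integer; carrying out the multiplication exactly gives PP(4, 5, 10) = 98561919456.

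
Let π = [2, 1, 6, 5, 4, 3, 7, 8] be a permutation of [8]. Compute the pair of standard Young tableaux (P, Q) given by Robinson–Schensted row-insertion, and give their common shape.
P = [1, 3, 7, 8] / [2, 4] / [5] / [6];  Q = [1, 3, 7, 8] / [2, 4] / [5] / [6];  common shape = (4, 2, 1, 1)

Row-insert the values π_1, π_2, … into P one at a time, bumping the leftmost entry strictly greater than the inserted value down to the next row. The recording tableau Q records, in position (i, j), the step at which that cell was added to P.
  Insert 2 (step 1): P = [2];  Q = [1]
  Insert 1 (step 2): P = [1] / [2];  Q = [1] / [2]
  Insert 6 (step 3): P = [1, 6] / [2];  Q = [1, 3] / [2]
  Insert 5 (step 4): P = [1, 5] / [2, 6];  Q = [1, 3] / [2, 4]
  Insert 4 (step 5): P = [1, 4] / [2, 5] / [6];  Q = [1, 3] / [2, 4] / [5]
  Insert 3 (step 6): P = [1, 3] / [2, 4] / [5] / [6];  Q = [1, 3] / [2, 4] / [5] / [6]
  Insert 7 (step 7): P = [1, 3, 7] / [2, 4] / [5] / [6];  Q = [1, 3, 7] / [2, 4] / [5] / [6]
  Insert 8 (step 8): P = [1, 3, 7, 8] / [2, 4] / [5] / [6];  Q = [1, 3, 7, 8] / [2, 4] / [5] / [6]
Final shape: (4, 2, 1, 1).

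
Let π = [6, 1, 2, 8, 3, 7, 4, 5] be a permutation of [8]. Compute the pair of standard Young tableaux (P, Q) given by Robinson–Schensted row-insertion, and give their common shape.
P = [1, 2, 3, 4, 5] / [6, 7] / [8];  Q = [1, 3, 4, 6, 8] / [2, 5] / [7];  common shape = (5, 2, 1)

Row-insert the values π_1, π_2, … into P one at a time, bumping the leftmost entry strictly greater than the inserted value down to the next row. The recording tableau Q records, in position (i, j), the step at which that cell was added to P.
  Insert 6 (step 1): P = [6];  Q = [1]
  Insert 1 (step 2): P = [1] / [6];  Q = [1] / [2]
  Insert 2 (step 3): P = [1, 2] / [6];  Q = [1, 3] / [2]
  Insert 8 (step 4): P = [1, 2, 8] / [6];  Q = [1, 3, 4] / [2]
  Insert 3 (step 5): P = [1, 2, 3] / [6, 8];  Q = [1, 3, 4] / [2, 5]
  Insert 7 (step 6): P = [1, 2, 3, 7] / [6, 8];  Q = [1, 3, 4, 6] / [2, 5]
  Insert 4 (step 7): P = [1, 2, 3, 4] / [6, 7] / [8];  Q = [1, 3, 4, 6] / [2, 5] / [7]
  Insert 5 (step 8): P = [1, 2, 3, 4, 5] / [6, 7] / [8];  Q = [1, 3, 4, 6, 8] / [2, 5] / [7]
Final shape: (5, 2, 1).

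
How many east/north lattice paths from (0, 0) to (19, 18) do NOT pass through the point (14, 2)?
Number of paths = 17670190020

Total paths from (0, 0) to (19, 18): C(37, 19) = 17672631900. Paths through (14, 2): (paths (0, 0) → (14, 2)) × (paths (14, 2) → (19, 18)) = C(16, 14) · C(21, 5) = 120 · 20349 = 2441880. Avoidance count = 17672631900 − 2441880 = 17670190020.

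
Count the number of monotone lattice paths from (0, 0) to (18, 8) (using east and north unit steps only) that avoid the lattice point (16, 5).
Number of paths = 1358785

Total paths from (0, 0) to (18, 8): C(26, 18) = 1562275. Paths through (16, 5): (paths (0, 0) → (16, 5)) × (paths (16, 5) → (18, 8)) = C(21, 16) · C(5, 2) = 20349 · 10 = 203490. Avoidance count = 1562275 − 203490 = 1358785.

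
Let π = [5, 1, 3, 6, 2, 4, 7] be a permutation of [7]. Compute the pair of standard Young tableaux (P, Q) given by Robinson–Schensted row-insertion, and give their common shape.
P = [1, 2, 4, 7] / [3, 6] / [5];  Q = [1, 3, 4, 7] / [2, 6] / [5];  common shape = (4, 2, 1)

Row-insert the values π_1, π_2, … into P one at a time, bumping the leftmost entry strictly greater than the inserted value down to the next row. The recording tableau Q records, in position (i, j), the step at which that cell was added to P.
  Insert 5 (step 1): P = [5];  Q = [1]
  Insert 1 (step 2): P = [1] / [5];  Q = [1] / [2]
  Insert 3 (step 3): P = [1, 3] / [5];  Q = [1, 3] / [2]
  Insert 6 (step 4): P = [1, 3, 6] / [5];  Q = [1, 3, 4] / [2]
  Insert 2 (step 5): P = [1, 2, 6] / [3] / [5];  Q = [1, 3, 4] / [2] / [5]
  Insert 4 (step 6): P = [1, 2, 4] / [3, 6] / [5];  Q = [1, 3, 4] / [2, 6] / [5]
  Insert 7 (step 7): P = [1, 2, 4, 7] / [3, 6] / [5];  Q = [1, 3, 4, 7] / [2, 6] / [5]
Final shape: (4, 2, 1).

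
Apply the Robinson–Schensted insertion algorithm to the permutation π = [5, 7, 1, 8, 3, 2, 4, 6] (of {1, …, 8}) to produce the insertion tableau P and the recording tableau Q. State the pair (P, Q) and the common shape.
P = [1, 2, 4, 6] / [3, 7, 8] / [5];  Q = [1, 2, 4, 8] / [3, 5, 7] / [6];  common shape = (4, 3, 1)

Row-insert the values π_1, π_2, … into P one at a time, bumping the leftmost entry strictly greater than the inserted value down to the next row. The recording tableau Q records, in position (i, j), the step at which that cell was added to P.
  Insert 5 (step 1): P = [5];  Q = [1]
  Insert 7 (step 2): P = [5, 7];  Q = [1, 2]
  Insert 1 (step 3): P = [1, 7] / [5];  Q = [1, 2] / [3]
  Insert 8 (step 4): P = [1, 7, 8] / [5];  Q = [1, 2, 4] / [3]
  Insert 3 (step 5): P = [1, 3, 8] / [5, 7];  Q = [1, 2, 4] / [3, 5]
  Insert 2 (step 6): P = [1, 2, 8] / [3, 7] / [5];  Q = [1, 2, 4] / [3, 5] / [6]
  Insert 4 (step 7): P = [1, 2, 4] / [3, 7, 8] / [5];  Q = [1, 2, 4] / [3, 5, 7] / [6]
  Insert 6 (step 8): P = [1, 2, 4, 6] / [3, 7, 8] / [5];  Q = [1, 2, 4, 8] / [3, 5, 7] / [6]
Final shape: (4, 3, 1).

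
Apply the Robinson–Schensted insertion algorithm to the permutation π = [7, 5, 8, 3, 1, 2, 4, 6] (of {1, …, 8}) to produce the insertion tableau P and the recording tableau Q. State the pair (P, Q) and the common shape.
P = [1, 2, 4, 6] / [3, 8] / [5] / [7];  Q = [1, 3, 7, 8] / [2, 6] / [4] / [5];  common shape = (4, 2, 1, 1)

Row-insert the values π_1, π_2, … into P one at a time, bumping the leftmost entry strictly greater than the inserted value down to the next row. The recording tableau Q records, in position (i, j), the step at which that cell was added to P.
  Insert 7 (step 1): P = [7];  Q = [1]
  Insert 5 (step 2): P = [5] / [7];  Q = [1] / [2]
  Insert 8 (step 3): P = [5, 8] / [7];  Q = [1, 3] / [2]
  Insert 3 (step 4): P = [3, 8] / [5] / [7];  Q = [1, 3] / [2] / [4]
  Insert 1 (step 5): P = [1, 8] / [3] / [5] / [7];  Q = [1, 3] / [2] / [4] / [5]
  Insert 2 (step 6): P = [1, 2] / [3, 8] / [5] / [7];  Q = [1, 3] / [2, 6] / [4] / [5]
  Insert 4 (step 7): P = [1, 2, 4] / [3, 8] / [5] / [7];  Q = [1, 3, 7] / [2, 6] / [4] / [5]
  Insert 6 (step 8): P = [1, 2, 4, 6] / [3, 8] / [5] / [7];  Q = [1, 3, 7, 8] / [2, 6] / [4] / [5]
Final shape: (4, 2, 1, 1).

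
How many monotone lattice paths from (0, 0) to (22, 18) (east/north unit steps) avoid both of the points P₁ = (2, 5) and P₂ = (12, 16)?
Number of paths = 99824795106

Inclusion–exclusion. Total paths: C(40, 22) = 113380261800. Through P₁: C(7, 2)·C(33, 20) = 12036495240. Through P₂: C(28, 12)·C(12, 10) = 2007835830. Since P₁ is strictly southwest of P₂, a monotone path through both must visit P₁ then P₂; paths through both = C(7, 2)·C(21, 10)·C(12, 10) = 488864376. Avoid both = 113380261800 − 12036495240 − 2007835830 + 488864376 = 99824795106.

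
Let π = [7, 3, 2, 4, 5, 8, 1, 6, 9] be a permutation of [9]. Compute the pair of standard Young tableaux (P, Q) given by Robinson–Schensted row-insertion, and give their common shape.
P = [1, 4, 5, 6, 9] / [2, 8] / [3] / [7];  Q = [1, 4, 5, 6, 9] / [2, 8] / [3] / [7];  common shape = (5, 2, 1, 1)

Row-insert the values π_1, π_2, … into P one at a time, bumping the leftmost entry strictly greater than the inserted value down to the next row. The recording tableau Q records, in position (i, j), the step at which that cell was added to P.
  Insert 7 (step 1): P = [7];  Q = [1]
  Insert 3 (step 2): P = [3] / [7];  Q = [1] / [2]
  Insert 2 (step 3): P = [2] / [3] / [7];  Q = [1] / [2] / [3]
  Insert 4 (step 4): P = [2, 4] / [3] / [7];  Q = [1, 4] / [2] / [3]
  Insert 5 (step 5): P = [2, 4, 5] / [3] / [7];  Q = [1, 4, 5] / [2] / [3]
  Insert 8 (step 6): P = [2, 4, 5, 8] / [3] / [7];  Q = [1, 4, 5, 6] / [2] / [3]
  Insert 1 (step 7): P = [1, 4, 5, 8] / [2] / [3] / [7];  Q = [1, 4, 5, 6] / [2] / [3] / [7]
  Insert 6 (step 8): P = [1, 4, 5, 6] / [2, 8] / [3] / [7];  Q = [1, 4, 5, 6] / [2, 8] / [3] / [7]
  Insert 9 (step 9): P = [1, 4, 5, 6, 9] / [2, 8] / [3] / [7];  Q = [1, 4, 5, 6, 9] / [2, 8] / [3] / [7]
Final shape: (5, 2, 1, 1).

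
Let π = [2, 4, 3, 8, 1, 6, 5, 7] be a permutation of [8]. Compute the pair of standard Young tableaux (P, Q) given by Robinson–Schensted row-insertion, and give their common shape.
P = [1, 3, 5, 7] / [2, 6] / [4, 8];  Q = [1, 2, 4, 8] / [3, 6] / [5, 7];  common shape = (4, 2, 2)

Row-insert the values π_1, π_2, … into P one at a time, bumping the leftmost entry strictly greater than the inserted value down to the next row. The recording tableau Q records, in position (i, j), the step at which that cell was added to P.
  Insert 2 (step 1): P = [2];  Q = [1]
  Insert 4 (step 2): P = [2, 4];  Q = [1, 2]
  Insert 3 (step 3): P = [2, 3] / [4];  Q = [1, 2] / [3]
  Insert 8 (step 4): P = [2, 3, 8] / [4];  Q = [1, 2, 4] / [3]
  Insert 1 (step 5): P = [1, 3, 8] / [2] / [4];  Q = [1, 2, 4] / [3] / [5]
  Insert 6 (step 6): P = [1, 3, 6] / [2, 8] / [4];  Q = [1, 2, 4] / [3, 6] / [5]
  Insert 5 (step 7): P = [1, 3, 5] / [2, 6] / [4, 8];  Q = [1, 2, 4] / [3, 6] / [5, 7]
  Insert 7 (step 8): P = [1, 3, 5, 7] / [2, 6] / [4, 8];  Q = [1, 2, 4, 8] / [3, 6] / [5, 7]
Final shape: (4, 2, 2).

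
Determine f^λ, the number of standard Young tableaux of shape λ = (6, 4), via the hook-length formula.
# SYT of shape (6, 4) = 90

Hook-length formula: f^λ = n! / Π hook(c), product over all cells c of the Young diagram. For λ = (6, 4), n = 10 boxes. Hook lengths by row (left-to-right, top-to-bottom): [7, 6, 5, 4, 2, 1]; [4, 3, 2, 1]. Product of hooks = 40320. So f^λ = 10! / 40320 = 3628800 / 40320 = 90.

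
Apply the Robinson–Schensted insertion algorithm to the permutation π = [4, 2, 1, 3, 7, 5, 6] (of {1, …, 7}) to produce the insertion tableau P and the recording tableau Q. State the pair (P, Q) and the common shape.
P = [1, 3, 5, 6] / [2, 7] / [4];  Q = [1, 4, 5, 7] / [2, 6] / [3];  common shape = (4, 2, 1)

Row-insert the values π_1, π_2, … into P one at a time, bumping the leftmost entry strictly greater than the inserted value down to the next row. The recording tableau Q records, in position (i, j), the step at which that cell was added to P.
  Insert 4 (step 1): P = [4];  Q = [1]
  Insert 2 (step 2): P = [2] / [4];  Q = [1] / [2]
  Insert 1 (step 3): P = [1] / [2] / [4];  Q = [1] / [2] / [3]
  Insert 3 (step 4): P = [1, 3] / [2] / [4];  Q = [1, 4] / [2] / [3]
  Insert 7 (step 5): P = [1, 3, 7] / [2] / [4];  Q = [1, 4, 5] / [2] / [3]
  Insert 5 (step 6): P = [1, 3, 5] / [2, 7] / [4];  Q = [1, 4, 5] / [2, 6] / [3]
  Insert 6 (step 7): P = [1, 3, 5, 6] / [2, 7] / [4];  Q = [1, 4, 5, 7] / [2, 6] / [3]
Final shape: (4, 2, 1).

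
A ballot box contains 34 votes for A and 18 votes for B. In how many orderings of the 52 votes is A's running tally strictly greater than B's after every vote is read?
Strict-lead orderings = 13129839188200

Total orderings of the 52 votes with 34 for A: C(52, 34) = 42671977361650. By the Bertrand ballot formula (Cycle Lemma / reflection principle), the number of orderings in which A is strictly ahead of B throughout is (p − q)/(p + q) · C(p + q, p) = (34 − 18)/(34 + 18) · 42671977361650 = 13129839188200.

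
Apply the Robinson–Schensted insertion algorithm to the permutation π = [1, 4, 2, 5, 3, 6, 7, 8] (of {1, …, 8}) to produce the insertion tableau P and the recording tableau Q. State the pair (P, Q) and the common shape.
P = [1, 2, 3, 6, 7, 8] / [4, 5];  Q = [1, 2, 4, 6, 7, 8] / [3, 5];  common shape = (6, 2)

Row-insert the values π_1, π_2, … into P one at a time, bumping the leftmost entry strictly greater than the inserted value down to the next row. The recording tableau Q records, in position (i, j), the step at which that cell was added to P.
  Insert 1 (step 1): P = [1];  Q = [1]
  Insert 4 (step 2): P = [1, 4];  Q = [1, 2]
  Insert 2 (step 3): P = [1, 2] / [4];  Q = [1, 2] / [3]
  Insert 5 (step 4): P = [1, 2, 5] / [4];  Q = [1, 2, 4] / [3]
  Insert 3 (step 5): P = [1, 2, 3] / [4, 5];  Q = [1, 2, 4] / [3, 5]
  Insert 6 (step 6): P = [1, 2, 3, 6] / [4, 5];  Q = [1, 2, 4, 6] / [3, 5]
  Insert 7 (step 7): P = [1, 2, 3, 6, 7] / [4, 5];  Q = [1, 2, 4, 6, 7] / [3, 5]
  Insert 8 (step 8): P = [1, 2, 3, 6, 7, 8] / [4, 5];  Q = [1, 2, 4, 6, 7, 8] / [3, 5]
Final shape: (6, 2).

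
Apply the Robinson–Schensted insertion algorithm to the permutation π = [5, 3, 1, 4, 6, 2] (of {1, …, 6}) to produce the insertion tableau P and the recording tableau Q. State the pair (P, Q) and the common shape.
P = [1, 2, 6] / [3, 4] / [5];  Q = [1, 4, 5] / [2, 6] / [3];  common shape = (3, 2, 1)

Row-insert the values π_1, π_2, … into P one at a time, bumping the leftmost entry strictly greater than the inserted value down to the next row. The recording tableau Q records, in position (i, j), the step at which that cell was added to P.
  Insert 5 (step 1): P = [5];  Q = [1]
  Insert 3 (step 2): P = [3] / [5];  Q = [1] / [2]
  Insert 1 (step 3): P = [1] / [3] / [5];  Q = [1] / [2] / [3]
  Insert 4 (step 4): P = [1, 4] / [3] / [5];  Q = [1, 4] / [2] / [3]
  Insert 6 (step 5): P = [1, 4, 6] / [3] / [5];  Q = [1, 4, 5] / [2] / [3]
  Insert 2 (step 6): P = [1, 2, 6] / [3, 4] / [5];  Q = [1, 4, 5] / [2, 6] / [3]
Final shape: (3, 2, 1).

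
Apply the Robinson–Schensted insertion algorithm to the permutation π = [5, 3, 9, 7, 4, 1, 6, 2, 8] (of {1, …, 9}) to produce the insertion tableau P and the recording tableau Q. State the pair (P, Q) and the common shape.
P = [1, 2, 6, 8] / [3, 4] / [5, 7] / [9];  Q = [1, 3, 7, 9] / [2, 4] / [5, 8] / [6];  common shape = (4, 2, 2, 1)

Row-insert the values π_1, π_2, … into P one at a time, bumping the leftmost entry strictly greater than the inserted value down to the next row. The recording tableau Q records, in position (i, j), the step at which that cell was added to P.
  Insert 5 (step 1): P = [5];  Q = [1]
  Insert 3 (step 2): P = [3] / [5];  Q = [1] / [2]
  Insert 9 (step 3): P = [3, 9] / [5];  Q = [1, 3] / [2]
  Insert 7 (step 4): P = [3, 7] / [5, 9];  Q = [1, 3] / [2, 4]
  Insert 4 (step 5): P = [3, 4] / [5, 7] / [9];  Q = [1, 3] / [2, 4] / [5]
  Insert 1 (step 6): P = [1, 4] / [3, 7] / [5] / [9];  Q = [1, 3] / [2, 4] / [5] / [6]
  Insert 6 (step 7): P = [1, 4, 6] / [3, 7] / [5] / [9];  Q = [1, 3, 7] / [2, 4] / [5] / [6]
  Insert 2 (step 8): P = [1, 2, 6] / [3, 4] / [5, 7] / [9];  Q = [1, 3, 7] / [2, 4] / [5, 8] / [6]
  Insert 8 (step 9): P = [1, 2, 6, 8] / [3, 4] / [5, 7] / [9];  Q = [1, 3, 7, 9] / [2, 4] / [5, 8] / [6]
Final shape: (4, 2, 2, 1).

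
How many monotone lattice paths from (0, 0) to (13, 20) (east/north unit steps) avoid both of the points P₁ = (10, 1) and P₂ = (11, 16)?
Number of paths = 377583715

Inclusion–exclusion. Total paths: C(33, 13) = 573166440. Through P₁: C(11, 10)·C(22, 3) = 16940. Through P₂: C(27, 11)·C(6, 2) = 195568425. Since P₁ is strictly southwest of P₂, a monotone path through both must visit P₁ then P₂; paths through both = C(11, 10)·C(16, 1)·C(6, 2) = 2640. Avoid both = 573166440 − 16940 − 195568425 + 2640 = 377583715.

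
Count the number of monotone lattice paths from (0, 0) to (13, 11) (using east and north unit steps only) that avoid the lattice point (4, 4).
Number of paths = 1695344

Total paths from (0, 0) to (13, 11): C(24, 13) = 2496144. Paths through (4, 4): (paths (0, 0) → (4, 4)) × (paths (4, 4) → (13, 11)) = C(8, 4) · C(16, 9) = 70 · 11440 = 800800. Avoidance count = 2496144 − 800800 = 1695344.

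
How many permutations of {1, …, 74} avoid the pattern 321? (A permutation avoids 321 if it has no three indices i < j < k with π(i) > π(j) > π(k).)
C_74 = 311496878311103321137536291518809134027240

These 321-avoiding permutations are counted by the Catalan number C_n = (1/(n + 1)) · C(2n, n). For n = 74: C_74 = (1/75) · C(148, 74) = 23362265873332749085315221863910685052043000/75 = 311496878311103321137536291518809134027240.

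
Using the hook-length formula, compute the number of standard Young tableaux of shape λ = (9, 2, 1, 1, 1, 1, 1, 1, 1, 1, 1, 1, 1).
# SYT of shape (9, 2, 1, 1, 1, 1, 1, 1, 1, 1, 1, 1, 1) = 2273920

Hook-length formula: f^λ = n! / Π hook(c), product over all cells c of the Young diagram. For λ = (9, 2, 1, 1, 1, 1, 1, 1, 1, 1, 1, 1, 1), n = 22 boxes. Hook lengths by row (left-to-right, top-to-bottom): [21, 9, 7, 6, 5, 4, 3, 2, 1]; [13, 1]; [11]; [10]; [9]; [8]; [7]; [6]; [5]; [4]; [3]; [2]; [1]. Product of hooks = 494300911104000. So f^λ = 22! / 494300911104000 = 1124000727777607680000 / 494300911104000 = 2273920.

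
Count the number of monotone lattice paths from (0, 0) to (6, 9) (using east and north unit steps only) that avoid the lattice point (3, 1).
Number of paths = 4345

Total paths from (0, 0) to (6, 9): C(15, 6) = 5005. Paths through (3, 1): (paths (0, 0) → (3, 1)) × (paths (3, 1) → (6, 9)) = C(4, 3) · C(11, 3) = 4 · 165 = 660. Avoidance count = 5005 − 660 = 4345.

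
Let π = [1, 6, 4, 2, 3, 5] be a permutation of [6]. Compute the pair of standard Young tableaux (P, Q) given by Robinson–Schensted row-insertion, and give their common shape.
P = [1, 2, 3, 5] / [4] / [6];  Q = [1, 2, 5, 6] / [3] / [4];  common shape = (4, 1, 1)

Row-insert the values π_1, π_2, … into P one at a time, bumping the leftmost entry strictly greater than the inserted value down to the next row. The recording tableau Q records, in position (i, j), the step at which that cell was added to P.
  Insert 1 (step 1): P = [1];  Q = [1]
  Insert 6 (step 2): P = [1, 6];  Q = [1, 2]
  Insert 4 (step 3): P = [1, 4] / [6];  Q = [1, 2] / [3]
  Insert 2 (step 4): P = [1, 2] / [4] / [6];  Q = [1, 2] / [3] / [4]
  Insert 3 (step 5): P = [1, 2, 3] / [4] / [6];  Q = [1, 2, 5] / [3] / [4]
  Insert 5 (step 6): P = [1, 2, 3, 5] / [4] / [6];  Q = [1, 2, 5, 6] / [3] / [4]
Final shape: (4, 1, 1).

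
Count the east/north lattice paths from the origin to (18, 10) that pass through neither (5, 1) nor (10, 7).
Number of paths = 7387050

Inclusion–exclusion. Total paths: C(28, 18) = 13123110. Through P₁: C(6, 5)·C(22, 13) = 2984520. Through P₂: C(17, 10)·C(11, 8) = 3208920. Since P₁ is strictly southwest of P₂, a monotone path through both must visit P₁ then P₂; paths through both = C(6, 5)·C(11, 5)·C(11, 8) = 457380. Avoid both = 13123110 − 2984520 − 3208920 + 457380 = 7387050.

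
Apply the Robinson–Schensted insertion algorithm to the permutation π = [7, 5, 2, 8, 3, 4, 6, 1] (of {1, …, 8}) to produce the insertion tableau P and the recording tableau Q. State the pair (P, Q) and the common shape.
P = [1, 3, 4, 6] / [2, 8] / [5] / [7];  Q = [1, 4, 6, 7] / [2, 5] / [3] / [8];  common shape = (4, 2, 1, 1)

Row-insert the values π_1, π_2, … into P one at a time, bumping the leftmost entry strictly greater than the inserted value down to the next row. The recording tableau Q records, in position (i, j), the step at which that cell was added to P.
  Insert 7 (step 1): P = [7];  Q = [1]
  Insert 5 (step 2): P = [5] / [7];  Q = [1] / [2]
  Insert 2 (step 3): P = [2] / [5] / [7];  Q = [1] / [2] / [3]
  Insert 8 (step 4): P = [2, 8] / [5] / [7];  Q = [1, 4] / [2] / [3]
  Insert 3 (step 5): P = [2, 3] / [5, 8] / [7];  Q = [1, 4] / [2, 5] / [3]
  Insert 4 (step 6): P = [2, 3, 4] / [5, 8] / [7];  Q = [1, 4, 6] / [2, 5] / [3]
  Insert 6 (step 7): P = [2, 3, 4, 6] / [5, 8] / [7];  Q = [1, 4, 6, 7] / [2, 5] / [3]
  Insert 1 (step 8): P = [1, 3, 4, 6] / [2, 8] / [5] / [7];  Q = [1, 4, 6, 7] / [2, 5] / [3] / [8]
Final shape: (4, 2, 1, 1).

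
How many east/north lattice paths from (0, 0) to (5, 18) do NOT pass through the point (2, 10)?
Number of paths = 22759

Total paths from (0, 0) to (5, 18): C(23, 5) = 33649. Paths through (2, 10): (paths (0, 0) → (2, 10)) × (paths (2, 10) → (5, 18)) = C(12, 2) · C(11, 3) = 66 · 165 = 10890. Avoidance count = 33649 − 10890 = 22759.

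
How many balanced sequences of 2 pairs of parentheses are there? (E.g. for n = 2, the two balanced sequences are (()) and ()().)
C_2 = 2

These balanced parentheses are counted by the Catalan number C_n = (1/(n + 1)) · C(2n, n). For n = 2: C_2 = (1/3) · C(4, 2) = 6/3 = 2.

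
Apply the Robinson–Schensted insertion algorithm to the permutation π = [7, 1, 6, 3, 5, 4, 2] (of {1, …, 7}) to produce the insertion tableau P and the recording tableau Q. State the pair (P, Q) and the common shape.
P = [1, 2, 4] / [3] / [5] / [6] / [7];  Q = [1, 3, 5] / [2] / [4] / [6] / [7];  common shape = (3, 1, 1, 1, 1)

Row-insert the values π_1, π_2, … into P one at a time, bumping the leftmost entry strictly greater than the inserted value down to the next row. The recording tableau Q records, in position (i, j), the step at which that cell was added to P.
  Insert 7 (step 1): P = [7];  Q = [1]
  Insert 1 (step 2): P = [1] / [7];  Q = [1] / [2]
  Insert 6 (step 3): P = [1, 6] / [7];  Q = [1, 3] / [2]
  Insert 3 (step 4): P = [1, 3] / [6] / [7];  Q = [1, 3] / [2] / [4]
  Insert 5 (step 5): P = [1, 3, 5] / [6] / [7];  Q = [1, 3, 5] / [2] / [4]
  Insert 4 (step 6): P = [1, 3, 4] / [5] / [6] / [7];  Q = [1, 3, 5] / [2] / [4] / [6]
  Insert 2 (step 7): P = [1, 2, 4] / [3] / [5] / [6] / [7];  Q = [1, 3, 5] / [2] / [4] / [6] / [7]
Final shape: (3, 1, 1, 1, 1).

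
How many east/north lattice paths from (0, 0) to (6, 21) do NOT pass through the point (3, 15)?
Number of paths = 227466

Total paths from (0, 0) to (6, 21): C(27, 6) = 296010. Paths through (3, 15): (paths (0, 0) → (3, 15)) × (paths (3, 15) → (6, 21)) = C(18, 3) · C(9, 3) = 816 · 84 = 68544. Avoidance count = 296010 − 68544 = 227466.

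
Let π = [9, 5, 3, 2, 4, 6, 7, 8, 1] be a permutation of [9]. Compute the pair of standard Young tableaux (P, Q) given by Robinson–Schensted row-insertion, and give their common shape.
P = [1, 4, 6, 7, 8] / [2] / [3] / [5] / [9];  Q = [1, 5, 6, 7, 8] / [2] / [3] / [4] / [9];  common shape = (5, 1, 1, 1, 1)

Row-insert the values π_1, π_2, … into P one at a time, bumping the leftmost entry strictly greater than the inserted value down to the next row. The recording tableau Q records, in position (i, j), the step at which that cell was added to P.
  Insert 9 (step 1): P = [9];  Q = [1]
  Insert 5 (step 2): P = [5] / [9];  Q = [1] / [2]
  Insert 3 (step 3): P = [3] / [5] / [9];  Q = [1] / [2] / [3]
  Insert 2 (step 4): P = [2] / [3] / [5] / [9];  Q = [1] / [2] / [3] / [4]
  Insert 4 (step 5): P = [2, 4] / [3] / [5] / [9];  Q = [1, 5] / [2] / [3] / [4]
  Insert 6 (step 6): P = [2, 4, 6] / [3] / [5] / [9];  Q = [1, 5, 6] / [2] / [3] / [4]
  Insert 7 (step 7): P = [2, 4, 6, 7] / [3] / [5] / [9];  Q = [1, 5, 6, 7] / [2] / [3] / [4]
  Insert 8 (step 8): P = [2, 4, 6, 7, 8] / [3] / [5] / [9];  Q = [1, 5, 6, 7, 8] / [2] / [3] / [4]
  Insert 1 (step 9): P = [1, 4, 6, 7, 8] / [2] / [3] / [5] / [9];  Q = [1, 5, 6, 7, 8] / [2] / [3] / [4] / [9]
Final shape: (5, 1, 1, 1, 1).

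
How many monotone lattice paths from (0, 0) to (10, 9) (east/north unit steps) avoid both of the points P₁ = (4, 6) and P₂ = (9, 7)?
Number of paths = 44198

Inclusion–exclusion. Total paths: C(19, 10) = 92378. Through P₁: C(10, 4)·C(9, 6) = 17640. Through P₂: C(16, 9)·C(3, 1) = 34320. Since P₁ is strictly southwest of P₂, a monotone path through both must visit P₁ then P₂; paths through both = C(10, 4)·C(6, 5)·C(3, 1) = 3780. Avoid both = 92378 − 17640 − 34320 + 3780 = 44198.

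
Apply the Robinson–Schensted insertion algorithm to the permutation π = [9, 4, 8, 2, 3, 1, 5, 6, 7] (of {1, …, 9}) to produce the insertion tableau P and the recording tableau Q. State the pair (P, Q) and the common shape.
P = [1, 3, 5, 6, 7] / [2, 8] / [4] / [9];  Q = [1, 3, 7, 8, 9] / [2, 5] / [4] / [6];  common shape = (5, 2, 1, 1)

Row-insert the values π_1, π_2, … into P one at a time, bumping the leftmost entry strictly greater than the inserted value down to the next row. The recording tableau Q records, in position (i, j), the step at which that cell was added to P.
  Insert 9 (step 1): P = [9];  Q = [1]
  Insert 4 (step 2): P = [4] / [9];  Q = [1] / [2]
  Insert 8 (step 3): P = [4, 8] / [9];  Q = [1, 3] / [2]
  Insert 2 (step 4): P = [2, 8] / [4] / [9];  Q = [1, 3] / [2] / [4]
  Insert 3 (step 5): P = [2, 3] / [4, 8] / [9];  Q = [1, 3] / [2, 5] / [4]
  Insert 1 (step 6): P = [1, 3] / [2, 8] / [4] / [9];  Q = [1, 3] / [2, 5] / [4] / [6]
  Insert 5 (step 7): P = [1, 3, 5] / [2, 8] / [4] / [9];  Q = [1, 3, 7] / [2, 5] / [4] / [6]
  Insert 6 (step 8): P = [1, 3, 5, 6] / [2, 8] / [4] / [9];  Q = [1, 3, 7, 8] / [2, 5] / [4] / [6]
  Insert 7 (step 9): P = [1, 3, 5, 6, 7] / [2, 8] / [4] / [9];  Q = [1, 3, 7, 8, 9] / [2, 5] / [4] / [6]
Final shape: (5, 2, 1, 1).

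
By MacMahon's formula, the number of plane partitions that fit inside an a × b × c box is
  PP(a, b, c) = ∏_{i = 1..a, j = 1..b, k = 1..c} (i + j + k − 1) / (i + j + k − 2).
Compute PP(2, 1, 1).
PP(2, 1, 1) = 3

Evaluate the triple product over i = 1..2, j = 1..1, k = 1..1. The factors are (2/1) · (3/2). The numerators and denominators telescope so the product is an integer; carrying out the multiplication exactly gives PP(2, 1, 1) = 3.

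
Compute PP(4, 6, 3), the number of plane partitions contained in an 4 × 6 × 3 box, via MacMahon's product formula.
PP(4, 6, 3) = 457380

Evaluate the triple product over i = 1..4, j = 1..6, k = 1..3. The factors are (2/1) · (3/2) · (4/3) · (3/2) · (4/3) · (5/4) · (4/3) · (5/4) · … (72 factors total). The numerators and denominators telescope so the product is an integer; carrying out the multiplication exactly gives PP(4, 6, 3) = 457380.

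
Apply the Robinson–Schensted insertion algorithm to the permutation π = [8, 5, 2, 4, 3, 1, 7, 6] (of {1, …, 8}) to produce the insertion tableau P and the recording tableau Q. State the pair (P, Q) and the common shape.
P = [1, 3, 6] / [2, 7] / [4] / [5] / [8];  Q = [1, 4, 7] / [2, 8] / [3] / [5] / [6];  common shape = (3, 2, 1, 1, 1)

Row-insert the values π_1, π_2, … into P one at a time, bumping the leftmost entry strictly greater than the inserted value down to the next row. The recording tableau Q records, in position (i, j), the step at which that cell was added to P.
  Insert 8 (step 1): P = [8];  Q = [1]
  Insert 5 (step 2): P = [5] / [8];  Q = [1] / [2]
  Insert 2 (step 3): P = [2] / [5] / [8];  Q = [1] / [2] / [3]
  Insert 4 (step 4): P = [2, 4] / [5] / [8];  Q = [1, 4] / [2] / [3]
  Insert 3 (step 5): P = [2, 3] / [4] / [5] / [8];  Q = [1, 4] / [2] / [3] / [5]
  Insert 1 (step 6): P = [1, 3] / [2] / [4] / [5] / [8];  Q = [1, 4] / [2] / [3] / [5] / [6]
  Insert 7 (step 7): P = [1, 3, 7] / [2] / [4] / [5] / [8];  Q = [1, 4, 7] / [2] / [3] / [5] / [6]
  Insert 6 (step 8): P = [1, 3, 6] / [2, 7] / [4] / [5] / [8];  Q = [1, 4, 7] / [2, 8] / [3] / [5] / [6]
Final shape: (3, 2, 1, 1, 1).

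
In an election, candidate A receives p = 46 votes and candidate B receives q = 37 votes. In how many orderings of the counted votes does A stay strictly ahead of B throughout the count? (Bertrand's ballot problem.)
Strict-lead orderings = 56488824475144955089560

Total orderings of the 83 votes with 46 for A: C(83, 46) = 520952492381892363603720. By the Bertrand ballot formula (Cycle Lemma / reflection principle), the number of orderings in which A is strictly ahead of B throughout is (p − q)/(p + q) · C(p + q, p) = (46 − 37)/(46 + 37) · 520952492381892363603720 = 56488824475144955089560.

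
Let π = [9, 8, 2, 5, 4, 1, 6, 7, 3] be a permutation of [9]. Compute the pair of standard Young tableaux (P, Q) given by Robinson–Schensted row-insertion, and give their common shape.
P = [1, 3, 6, 7] / [2, 4] / [5] / [8] / [9];  Q = [1, 4, 7, 8] / [2, 9] / [3] / [5] / [6];  common shape = (4, 2, 1, 1, 1)

Row-insert the values π_1, π_2, … into P one at a time, bumping the leftmost entry strictly greater than the inserted value down to the next row. The recording tableau Q records, in position (i, j), the step at which that cell was added to P.
  Insert 9 (step 1): P = [9];  Q = [1]
  Insert 8 (step 2): P = [8] / [9];  Q = [1] / [2]
  Insert 2 (step 3): P = [2] / [8] / [9];  Q = [1] / [2] / [3]
  Insert 5 (step 4): P = [2, 5] / [8] / [9];  Q = [1, 4] / [2] / [3]
  Insert 4 (step 5): P = [2, 4] / [5] / [8] / [9];  Q = [1, 4] / [2] / [3] / [5]
  Insert 1 (step 6): P = [1, 4] / [2] / [5] / [8] / [9];  Q = [1, 4] / [2] / [3] / [5] / [6]
  Insert 6 (step 7): P = [1, 4, 6] / [2] / [5] / [8] / [9];  Q = [1, 4, 7] / [2] / [3] / [5] / [6]
  Insert 7 (step 8): P = [1, 4, 6, 7] / [2] / [5] / [8] / [9];  Q = [1, 4, 7, 8] / [2] / [3] / [5] / [6]
  Insert 3 (step 9): P = [1, 3, 6, 7] / [2, 4] / [5] / [8] / [9];  Q = [1, 4, 7, 8] / [2, 9] / [3] / [5] / [6]
Final shape: (4, 2, 1, 1, 1).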